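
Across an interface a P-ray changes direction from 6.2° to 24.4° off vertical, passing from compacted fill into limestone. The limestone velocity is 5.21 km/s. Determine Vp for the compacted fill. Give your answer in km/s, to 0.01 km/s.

1.36 km/s

Snell's law: sin 6.2°/V₁ = sin 24.4°/V₂.
V₁ = V₂·sin 6.2°/sin 24.4° = 5.21 × 0.2614 = 1.36 km/s.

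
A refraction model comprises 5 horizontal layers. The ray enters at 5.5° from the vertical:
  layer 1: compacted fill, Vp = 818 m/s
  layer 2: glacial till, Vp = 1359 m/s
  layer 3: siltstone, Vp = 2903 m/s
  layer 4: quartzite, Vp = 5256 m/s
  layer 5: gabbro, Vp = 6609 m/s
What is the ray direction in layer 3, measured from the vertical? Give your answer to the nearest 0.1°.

19.9°

Ray parameter p = sin 5.5° / 818 = 1.1717e-04 s/m.
sin θ_3 = p·V_3 = 1.1717e-04 × 2903 = 0.3401.
θ_3 = arcsin 0.3401 = 19.89°.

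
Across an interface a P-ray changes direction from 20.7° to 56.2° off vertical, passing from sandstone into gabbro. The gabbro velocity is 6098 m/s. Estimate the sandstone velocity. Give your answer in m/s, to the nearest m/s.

2594 m/s

sin 20.7° = 0.3535; sin 56.2° = 0.8310.
V₁ = V₂·(sin θ₁/sin θ₂) = 6098·(0.3535/0.8310) = 2593.90 m/s.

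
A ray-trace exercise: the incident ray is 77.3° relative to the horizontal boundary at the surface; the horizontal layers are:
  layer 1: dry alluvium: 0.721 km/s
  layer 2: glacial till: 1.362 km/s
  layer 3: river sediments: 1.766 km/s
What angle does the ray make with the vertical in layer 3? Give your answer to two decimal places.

32.58°

From the normal: θ₁ = 90° − 77.3° = 12.7°.
Ray parameter p = sin 12.7° / 0.721 = 3.0492e-01 s/km.
sin θ_3 = p·V_3 = 3.0492e-01 × 1.766 = 0.5385.
θ_3 = arcsin 0.5385 = 32.58°.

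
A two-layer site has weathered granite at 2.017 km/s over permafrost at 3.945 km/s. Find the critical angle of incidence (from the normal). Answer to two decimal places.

At critical incidence the refracted ray runs along the interface (θ₂ = 90°), so sin θ_c = V₁/V₂.
θ_c = arcsin(2.017/3.945) = arcsin 0.5113 = 30.75°.

30.75°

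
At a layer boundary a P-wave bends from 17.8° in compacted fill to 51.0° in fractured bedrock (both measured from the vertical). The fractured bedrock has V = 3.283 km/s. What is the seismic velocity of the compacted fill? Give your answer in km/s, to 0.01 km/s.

sin 17.8° = 0.3057; sin 51.0° = 0.7771.
V₁ = V₂·(sin θ₁/sin θ₂) = 3.283·(0.3057/0.7771) = 1.29 km/s.

1.29 km/s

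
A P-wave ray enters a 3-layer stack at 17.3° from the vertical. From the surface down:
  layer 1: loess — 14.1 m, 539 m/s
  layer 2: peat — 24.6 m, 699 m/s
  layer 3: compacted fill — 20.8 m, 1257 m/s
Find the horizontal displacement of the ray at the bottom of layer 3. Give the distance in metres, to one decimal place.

34.7 m

p = sin θ₁/V₁ = sin 17.3°/539 = 5.5172e-04 s/m is conserved through the stack.
Layer 1: θ = 17.30°; offset = 14.1·tan 17.30° = 4.392 m.
Layer 2: sin θ = p·699 = 0.3856 → θ = 22.68°; offset = 24.6·tan 22.68° = 10.282 m.
Layer 3: sin θ = p·1257 = 0.6935 → θ = 43.91°; offset = 20.8·tan 43.91° = 20.022 m.
Summing the layer offsets gives 34.696 m.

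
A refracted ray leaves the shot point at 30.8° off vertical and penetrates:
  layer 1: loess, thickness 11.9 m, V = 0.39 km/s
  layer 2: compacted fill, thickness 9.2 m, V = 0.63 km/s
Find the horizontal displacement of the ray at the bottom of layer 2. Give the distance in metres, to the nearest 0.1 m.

20.6 m

p = sin θ₁/V₁ = sin 30.8°/0.39 = 1.3129e+00 s/km is conserved through the stack.
Layer 1: θ = 30.80°; offset = 11.9·tan 30.80° = 7.094 m.
Layer 2: sin θ = p·0.63 = 0.8271 → θ = 55.81°; offset = 9.2·tan 55.81° = 13.541 m.
Total horizontal offset = 20.635 m.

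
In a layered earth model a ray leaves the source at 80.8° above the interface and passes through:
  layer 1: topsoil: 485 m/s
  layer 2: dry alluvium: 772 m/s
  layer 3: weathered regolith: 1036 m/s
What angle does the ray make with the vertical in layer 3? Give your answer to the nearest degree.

20°

From the normal: θ₁ = 90° − 80.8° = 9.2°.
Snell's law across each interface conserves sin θ / V, so sin θ_3 = V_3·sin θ₁/V₁.
sin θ_3 = 1036 × sin 9.2° / 485 = 0.3415.
θ_3 = arcsin 0.3415 = 19.97°.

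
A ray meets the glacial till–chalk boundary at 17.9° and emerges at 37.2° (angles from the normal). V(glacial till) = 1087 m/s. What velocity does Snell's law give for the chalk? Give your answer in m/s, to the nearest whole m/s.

Snell's law: sin 17.9°/V₁ = sin 37.2°/V₂.
V₂ = V₁·sin 37.2°/sin 17.9° = 1087 × 1.9671 = 2138.23 m/s.

2138 m/s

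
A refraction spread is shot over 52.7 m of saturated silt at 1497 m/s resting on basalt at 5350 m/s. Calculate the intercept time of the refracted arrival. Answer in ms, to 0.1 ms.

67.6 ms

tᵢ = 2h·√(V₂²−V₁²)/(V₁V₂).
√(V₂²−V₁²) = √(5350²−1497²) = 5136.3 m/s.
tᵢ = 2·52.7·5136.3/(1497·5350) = 0.06760 s.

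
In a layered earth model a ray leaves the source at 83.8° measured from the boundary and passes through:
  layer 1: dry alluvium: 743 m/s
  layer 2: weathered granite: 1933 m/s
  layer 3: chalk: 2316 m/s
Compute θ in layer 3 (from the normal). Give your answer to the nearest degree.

20°

From the normal: θ₁ = 90° − 83.8° = 6.2°.
Ray parameter p = sin 6.2° / 743 = 1.4536e-04 s/m.
sin θ_3 = p·V_3 = 1.4536e-04 × 2316 = 0.3366.
θ_3 = arcsin 0.3366 = 19.67°.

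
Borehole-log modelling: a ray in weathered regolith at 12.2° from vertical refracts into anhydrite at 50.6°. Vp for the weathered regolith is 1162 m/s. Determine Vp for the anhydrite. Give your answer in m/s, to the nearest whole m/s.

Snell's law: sin 12.2°/V₁ = sin 50.6°/V₂.
V₂ = V₁·sin 50.6°/sin 12.2° = 1162 × 3.6566 = 4248.99 m/s.

4249 m/s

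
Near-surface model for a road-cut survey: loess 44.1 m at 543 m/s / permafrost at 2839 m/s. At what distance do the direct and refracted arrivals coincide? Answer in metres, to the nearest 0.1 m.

107.0 m

x_cross = 2h·√((V₂+V₁)/(V₂−V₁)).
(V₂+V₁)/(V₂−V₁) = (2839+543)/(2839−543) = 1.4730; √ = 1.2137.
x_cross = 2·44.1·1.2137 = 107.05 m.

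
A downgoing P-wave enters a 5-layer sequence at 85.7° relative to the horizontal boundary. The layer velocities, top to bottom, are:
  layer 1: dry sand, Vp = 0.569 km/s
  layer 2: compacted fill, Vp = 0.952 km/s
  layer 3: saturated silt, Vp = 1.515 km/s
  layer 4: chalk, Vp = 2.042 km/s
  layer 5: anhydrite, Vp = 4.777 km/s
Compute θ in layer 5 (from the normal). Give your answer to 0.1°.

39.0°

From the normal: θ₁ = 90° − 85.7° = 4.3°.
Snell's law across each interface conserves sin θ / V, so sin θ_5 = V_5·sin θ₁/V₁.
sin θ_5 = 4.777 × sin 4.3° / 0.569 = 0.6295.
θ_5 = 39.01° from the vertical.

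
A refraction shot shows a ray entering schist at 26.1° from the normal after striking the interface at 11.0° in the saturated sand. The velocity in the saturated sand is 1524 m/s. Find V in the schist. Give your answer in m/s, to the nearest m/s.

sin 11.0° = 0.1908; sin 26.1° = 0.4399.
V₂ = V₁·(sin θ₂/sin θ₁) = 1524·(0.4399/0.1908) = 3513.81 m/s.

3514 m/s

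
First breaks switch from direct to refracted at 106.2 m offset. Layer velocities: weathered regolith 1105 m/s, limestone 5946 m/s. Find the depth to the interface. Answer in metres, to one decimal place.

x_cross = 2h·√((V₂+V₁)/(V₂−V₁)) → h = x_cross / (2·√((V₂+V₁)/(V₂−V₁))).
√((V₂+V₁)/(V₂−V₁)) = √((5946+1105)/(5946−1105)) = 1.2069.
h = 106.2 / (2·1.2069) = 44.00 m.

44.0 m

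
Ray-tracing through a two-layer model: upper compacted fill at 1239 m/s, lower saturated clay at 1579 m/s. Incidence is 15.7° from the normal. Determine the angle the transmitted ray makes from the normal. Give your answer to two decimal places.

20.17°

sin θ₁/V₁ = sin θ₂/V₂ ⇒ sin θ₂ = 1579·sin 15.7°/1239 = 1579·0.2706/1239 = 0.3449.
θ₂ = sin⁻¹(0.3449) = 20.17° (from vertical).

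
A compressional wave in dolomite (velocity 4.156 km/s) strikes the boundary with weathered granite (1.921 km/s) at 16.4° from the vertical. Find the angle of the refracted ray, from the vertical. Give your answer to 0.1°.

sin θ₁/V₁ = sin θ₂/V₂ ⇒ sin θ₂ = 1.921·sin 16.4°/4.156 = 1.921·0.2823/4.156 = 0.1305.
θ₂ = sin⁻¹(0.1305) = 7.50° (from vertical).

7.5°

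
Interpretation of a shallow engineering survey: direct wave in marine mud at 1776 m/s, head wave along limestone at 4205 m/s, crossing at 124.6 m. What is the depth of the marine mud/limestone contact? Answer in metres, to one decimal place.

39.7 m

h = (x_cross/2)·√((V₂−V₁)/(V₂+V₁)).
(V₂−V₁)/(V₂+V₁) = (4205−1776)/(4205+1776) = 0.4061; √ = 0.6373.
h = (124.6/2)·0.6373 = 39.70 m.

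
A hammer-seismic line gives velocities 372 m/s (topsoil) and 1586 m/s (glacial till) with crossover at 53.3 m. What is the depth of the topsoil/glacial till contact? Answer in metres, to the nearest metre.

h = (x_cross/2)·√((V₂−V₁)/(V₂+V₁)).
(V₂−V₁)/(V₂+V₁) = (1586−372)/(1586+372) = 0.6200; √ = 0.7874.
h = (53.3/2)·0.7874 = 20.98 m.

21 m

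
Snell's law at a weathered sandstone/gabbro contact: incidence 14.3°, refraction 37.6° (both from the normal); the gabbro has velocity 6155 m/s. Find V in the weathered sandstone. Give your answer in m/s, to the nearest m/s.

2492 m/s

Snell's law: sin 14.3°/V₁ = sin 37.6°/V₂.
V₁ = V₂·sin 14.3°/sin 37.6° = 6155 × 0.4048 = 2491.67 m/s.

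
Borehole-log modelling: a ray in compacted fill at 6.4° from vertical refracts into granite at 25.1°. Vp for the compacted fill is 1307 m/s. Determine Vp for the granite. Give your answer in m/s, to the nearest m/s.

4974 m/s

Snell's law: sin 6.4°/V₁ = sin 25.1°/V₂.
V₂ = V₁·sin 25.1°/sin 6.4° = 1307 × 3.8055 = 4973.84 m/s.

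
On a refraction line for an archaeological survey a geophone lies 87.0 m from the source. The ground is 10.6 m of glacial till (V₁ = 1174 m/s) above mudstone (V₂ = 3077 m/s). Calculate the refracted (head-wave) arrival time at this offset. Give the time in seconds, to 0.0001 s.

θ_c = arcsin(V₁/V₂) = arcsin(1174/3077) = 22.43°, cos θ_c = 0.9244.
Intercept time tᵢ = 2h cos θ_c / V₁ = 2·10.6·0.9244/1174 = 0.01669 s.
t = x/V₂ + tᵢ = 87.0/3077 + 0.01669 = 0.04497 s.

0.0450 s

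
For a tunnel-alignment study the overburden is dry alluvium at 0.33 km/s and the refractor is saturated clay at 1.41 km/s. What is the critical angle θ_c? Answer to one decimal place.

Critical incidence: sin θ_c = V₁/V₂ = 0.33/1.41 = 0.2340.
θ_c = arcsin 0.2340 = 13.54°.

13.5°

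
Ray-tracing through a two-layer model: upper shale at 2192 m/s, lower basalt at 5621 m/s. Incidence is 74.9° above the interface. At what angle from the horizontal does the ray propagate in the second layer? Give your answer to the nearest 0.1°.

Angle from the normal: 90° − 74.9° = 15.1°.
Snell's law: sin θ₂ = (V₂/V₁)·sin θ₁ = (5621/2192)·sin 15.1° = 0.6680.
θ₂ = arcsin 0.6680 = 41.91° from the normal.
From the interface: 90° − 41.91° = 48.09°.

48.1°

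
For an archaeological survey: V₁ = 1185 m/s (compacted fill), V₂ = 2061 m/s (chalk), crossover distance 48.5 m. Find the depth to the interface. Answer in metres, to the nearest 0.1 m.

12.6 m

h = (x_cross/2)·√((V₂−V₁)/(V₂+V₁)).
(V₂−V₁)/(V₂+V₁) = (2061−1185)/(2061+1185) = 0.2699; √ = 0.5195.
h = (48.5/2)·0.5195 = 12.60 m.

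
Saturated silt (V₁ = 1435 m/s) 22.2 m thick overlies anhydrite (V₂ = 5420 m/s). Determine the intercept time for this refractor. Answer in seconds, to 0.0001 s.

0.0298 s

θ_c = arcsin(V₁/V₂) = arcsin(1435/5420) = 15.35°; cos θ_c = 0.9643.
tᵢ = 2h·cos θ_c / V₁ = 2·22.2·0.9643 / 1435 = 0.02984 s.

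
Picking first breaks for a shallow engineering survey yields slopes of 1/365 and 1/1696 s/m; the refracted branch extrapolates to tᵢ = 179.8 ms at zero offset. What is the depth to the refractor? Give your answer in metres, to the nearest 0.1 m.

33.6 m

h = tᵢ·V₁·V₂ / (2·√(V₂²−V₁²)).
√(V₂²−V₁²) = √(1696² − 365²) = 1656.3 m/s.
h = 0.1798 s × 365 × 1696 / (2 × 1656.3) = 33.60 m.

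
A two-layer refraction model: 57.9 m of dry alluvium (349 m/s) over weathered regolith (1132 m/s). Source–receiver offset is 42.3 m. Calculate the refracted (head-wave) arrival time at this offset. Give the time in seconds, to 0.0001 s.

0.3530 s

θ_c = arcsin(V₁/V₂) = arcsin(349/1132) = 17.96°, cos θ_c = 0.9513.
Intercept time tᵢ = 2h cos θ_c / V₁ = 2·57.9·0.9513/349 = 0.31564 s.
t = x/V₂ + tᵢ = 42.3/1132 + 0.31564 = 0.35301 s.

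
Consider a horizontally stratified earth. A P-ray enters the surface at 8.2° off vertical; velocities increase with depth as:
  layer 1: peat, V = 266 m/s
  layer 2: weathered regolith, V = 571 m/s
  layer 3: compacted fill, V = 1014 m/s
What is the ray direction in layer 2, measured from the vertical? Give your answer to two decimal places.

Ray parameter p = sin 8.2° / 266 = 5.3620e-04 s/m.
sin θ_2 = p·V_2 = 5.3620e-04 × 571 = 0.3062.
θ_2 = 17.83° from the vertical.

17.83°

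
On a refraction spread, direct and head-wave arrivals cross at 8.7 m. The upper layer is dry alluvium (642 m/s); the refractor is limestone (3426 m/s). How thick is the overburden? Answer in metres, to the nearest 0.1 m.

h = (x_cross/2)·√((V₂−V₁)/(V₂+V₁)).
(V₂−V₁)/(V₂+V₁) = (3426−642)/(3426+642) = 0.6844; √ = 0.8273.
h = (8.7/2)·0.8273 = 3.60 m.

3.6 m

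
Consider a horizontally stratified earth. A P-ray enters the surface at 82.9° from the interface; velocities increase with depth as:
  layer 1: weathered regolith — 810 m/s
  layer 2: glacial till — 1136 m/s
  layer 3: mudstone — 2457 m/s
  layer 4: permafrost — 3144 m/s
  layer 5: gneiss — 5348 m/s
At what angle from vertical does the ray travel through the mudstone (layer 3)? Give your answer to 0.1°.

22.0°

From the normal: θ₁ = 90° − 82.9° = 7.1°.
Ray parameter p = sin 7.1° / 810 = 1.5259e-04 s/m.
sin θ_3 = p·V_3 = 1.5259e-04 × 2457 = 0.3749.
θ_3 = arcsin 0.3749 = 22.02°.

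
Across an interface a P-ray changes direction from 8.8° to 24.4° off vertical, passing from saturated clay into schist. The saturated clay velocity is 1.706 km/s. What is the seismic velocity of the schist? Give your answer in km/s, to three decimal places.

Snell's law: sin 8.8°/V₁ = sin 24.4°/V₂.
V₂ = V₁·sin 24.4°/sin 8.8° = 1.706 × 2.7003 = 4.607 km/s.

4.607 km/s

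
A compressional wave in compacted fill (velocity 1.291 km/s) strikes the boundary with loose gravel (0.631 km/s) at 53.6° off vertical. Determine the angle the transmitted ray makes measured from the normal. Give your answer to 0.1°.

23.2°

sin θ₁/V₁ = sin θ₂/V₂ ⇒ sin θ₂ = 0.631·sin 53.6°/1.291 = 0.631·0.8049/1.291 = 0.3934.
θ₂ = sin⁻¹(0.3934) = 23.17° (from vertical).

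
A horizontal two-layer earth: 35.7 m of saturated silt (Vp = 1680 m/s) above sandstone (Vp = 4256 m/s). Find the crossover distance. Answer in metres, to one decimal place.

θ_c = arcsin(1680/4256) = 23.25°, so cos θ_c = 0.9188 and tᵢ = 2h cos θ_c/V₁ = 0.0390 s.
At crossover x/V₁ = x/V₂ + tᵢ ⇒ x = tᵢ/(1/V₁ − 1/V₂) = 0.03905/(5.9524e-04 − 2.3496e-04) = 108.39 m.

108.4 m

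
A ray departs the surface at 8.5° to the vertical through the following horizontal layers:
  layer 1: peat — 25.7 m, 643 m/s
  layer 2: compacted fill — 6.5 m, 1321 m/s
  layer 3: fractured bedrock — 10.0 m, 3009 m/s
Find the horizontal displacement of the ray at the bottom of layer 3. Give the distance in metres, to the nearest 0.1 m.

15.5 m

Ray parameter p = sin 8.5° / 643 m/s = 2.2987e-04 s/m.
Layer 1: θ = 8.50°; offset = 25.7·tan 8.50° = 3.841 m.
Layer 2: sin θ = p·1321 = 0.3037 → θ = 17.68°; offset = 6.5·tan 17.68° = 2.072 m.
Layer 3: sin θ = p·3009 = 0.6917 → θ = 43.76°; offset = 10.0·tan 43.76° = 9.578 m.
Σ offsets = 15.490 m.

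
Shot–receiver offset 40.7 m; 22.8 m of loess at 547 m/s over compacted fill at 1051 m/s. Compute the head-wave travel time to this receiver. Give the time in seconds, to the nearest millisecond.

θ_c = arcsin(V₁/V₂) = arcsin(547/1051) = 31.36°, cos θ_c = 0.8539.
Intercept time tᵢ = 2h cos θ_c / V₁ = 2·22.8·0.8539/547 = 0.07118 s.
t = x/V₂ + tᵢ = 40.7/1051 + 0.07118 = 0.10991 s.

0.110 s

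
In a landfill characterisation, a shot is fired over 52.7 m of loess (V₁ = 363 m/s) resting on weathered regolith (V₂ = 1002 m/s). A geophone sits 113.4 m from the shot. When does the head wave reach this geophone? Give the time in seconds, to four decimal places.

θ_c = arcsin(V₁/V₂) = arcsin(363/1002) = 21.24°, cos θ_c = 0.9321.
Intercept time tᵢ = 2h cos θ_c / V₁ = 2·52.7·0.9321/363 = 0.27063 s.
t = x/V₂ + tᵢ = 113.4/1002 + 0.27063 = 0.38381 s.

0.3838 s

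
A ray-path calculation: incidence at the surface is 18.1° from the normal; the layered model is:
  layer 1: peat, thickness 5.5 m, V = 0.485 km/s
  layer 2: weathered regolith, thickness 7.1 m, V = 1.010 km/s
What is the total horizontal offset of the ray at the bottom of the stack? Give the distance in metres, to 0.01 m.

7.82 m

p = sin θ₁/V₁ = sin 18.1°/0.485 = 6.4057e-01 s/km is conserved through the stack.
Layer 1: θ = 18.10°; offset = 5.5·tan 18.10° = 1.7977 m.
Layer 2: sin θ = p·1.010 = 0.6470 → θ = 40.31°; offset = 7.1·tan 40.31° = 6.0242 m.
Total horizontal offset = 7.8219 m.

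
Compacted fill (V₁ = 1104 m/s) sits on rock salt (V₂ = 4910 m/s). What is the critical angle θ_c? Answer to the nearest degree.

13°

At critical incidence the refracted ray runs along the interface (θ₂ = 90°), so sin θ_c = V₁/V₂.
θ_c = arcsin(1104/4910) = arcsin 0.2248 = 12.99°.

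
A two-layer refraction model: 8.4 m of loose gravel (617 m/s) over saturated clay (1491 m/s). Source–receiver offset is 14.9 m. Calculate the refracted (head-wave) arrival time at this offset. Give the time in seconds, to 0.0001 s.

0.0348 s

θ_c = arcsin(V₁/V₂) = arcsin(617/1491) = 24.44°, cos θ_c = 0.9104.
Intercept time tᵢ = 2h cos θ_c / V₁ = 2·8.4·0.9104/617 = 0.02479 s.
t = x/V₂ + tᵢ = 14.9/1491 + 0.02479 = 0.03478 s.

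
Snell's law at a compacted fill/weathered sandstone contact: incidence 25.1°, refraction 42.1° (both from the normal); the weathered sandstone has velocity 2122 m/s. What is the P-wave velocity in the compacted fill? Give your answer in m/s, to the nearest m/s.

sin 25.1° = 0.4242; sin 42.1° = 0.6704.
V₁ = V₂·(sin θ₁/sin θ₂) = 2122·(0.4242/0.6704) = 1342.65 m/s.

1343 m/s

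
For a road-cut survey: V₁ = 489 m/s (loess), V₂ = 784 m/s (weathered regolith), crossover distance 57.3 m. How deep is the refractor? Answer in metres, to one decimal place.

13.8 m

h = (x_cross/2)·√((V₂−V₁)/(V₂+V₁)).
(V₂−V₁)/(V₂+V₁) = (784−489)/(784+489) = 0.2317; √ = 0.4814.
h = (57.3/2)·0.4814 = 13.79 m.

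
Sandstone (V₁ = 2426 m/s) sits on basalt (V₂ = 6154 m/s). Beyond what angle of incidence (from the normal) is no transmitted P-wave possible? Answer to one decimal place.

At critical incidence the refracted ray runs along the interface (θ₂ = 90°), so sin θ_c = V₁/V₂.
θ_c = arcsin(2426/6154) = arcsin 0.3942 = 23.22°.

23.2°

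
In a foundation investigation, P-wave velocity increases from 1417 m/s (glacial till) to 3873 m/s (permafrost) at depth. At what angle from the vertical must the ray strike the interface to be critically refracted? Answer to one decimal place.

At critical incidence the refracted ray runs along the interface (θ₂ = 90°), so sin θ_c = V₁/V₂.
θ_c = arcsin(1417/3873) = arcsin 0.3659 = 21.46°.

21.5°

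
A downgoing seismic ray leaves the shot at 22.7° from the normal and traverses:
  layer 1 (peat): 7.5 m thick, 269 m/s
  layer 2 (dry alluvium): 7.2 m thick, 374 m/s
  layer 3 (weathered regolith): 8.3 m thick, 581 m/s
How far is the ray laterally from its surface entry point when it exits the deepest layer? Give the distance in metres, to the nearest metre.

Apply Snell's law at each interface; in layer i the horizontal offset is hᵢ·tan θᵢ.
Layer 1: θ = 22.70°; offset = 7.5·tan 22.70° = 3.137 m.
Layer 2: sin θ = 374·sin 22.7°/269 = 0.5365, θ = 32.45°; offset = 7.2·tan 32.45° = 4.578 m.
Layer 3: sin θ = 581·sin 22.7°/269 = 0.8335, θ = 56.46°; offset = 8.3·tan 56.46° = 12.521 m.
Total horizontal offset = 20.236 m.

20 m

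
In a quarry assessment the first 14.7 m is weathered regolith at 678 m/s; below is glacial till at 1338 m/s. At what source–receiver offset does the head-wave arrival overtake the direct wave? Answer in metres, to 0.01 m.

51.38 m

θ_c = arcsin(678/1338) = 30.45°, so cos θ_c = 0.8621 and tᵢ = 2h cos θ_c/V₁ = 0.0374 s.
At crossover x/V₁ = x/V₂ + tᵢ ⇒ x = tᵢ/(1/V₁ − 1/V₂) = 0.03738/(1.4749e-03 − 7.4738e-04) = 51.38 m.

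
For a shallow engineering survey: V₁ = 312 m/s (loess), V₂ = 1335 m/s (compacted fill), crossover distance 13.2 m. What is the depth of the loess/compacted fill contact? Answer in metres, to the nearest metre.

5 m

x_cross = 2h·√((V₂+V₁)/(V₂−V₁)) → h = x_cross / (2·√((V₂+V₁)/(V₂−V₁))).
√((V₂+V₁)/(V₂−V₁)) = √((1335+312)/(1335−312)) = 1.2688.
h = 13.2 / (2·1.2688) = 5.20 m.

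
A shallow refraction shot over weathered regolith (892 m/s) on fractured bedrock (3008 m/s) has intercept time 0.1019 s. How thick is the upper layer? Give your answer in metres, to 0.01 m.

θ_c = arcsin(892/3008) = 17.25°; cos θ_c = 0.9550.
tᵢ = 2h cos θ_c/V₁ ⇒ h = tᵢ·V₁/(2 cos θ_c) = 0.1019·892/(2·0.9550) = 47.59 m.

47.59 m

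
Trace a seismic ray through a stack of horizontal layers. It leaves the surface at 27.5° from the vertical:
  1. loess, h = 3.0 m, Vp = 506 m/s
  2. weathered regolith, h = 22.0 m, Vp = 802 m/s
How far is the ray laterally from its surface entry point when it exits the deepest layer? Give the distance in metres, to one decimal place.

25.2 m

Ray parameter p = sin 27.5° / 506 m/s = 9.1255e-04 s/m.
Layer 1: θ = 27.50°; offset = 3.0·tan 27.50° = 1.562 m.
Layer 2: sin θ = p·802 = 0.7319 → θ = 47.04°; offset = 22.0·tan 47.04° = 23.627 m.
Total horizontal offset = 25.189 m.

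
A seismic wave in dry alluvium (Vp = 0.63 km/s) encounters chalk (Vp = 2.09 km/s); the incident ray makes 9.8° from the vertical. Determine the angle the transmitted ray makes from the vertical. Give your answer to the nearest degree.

34°

sin θ₁/V₁ = sin θ₂/V₂ ⇒ sin θ₂ = 2.09·sin 9.8°/0.63 = 2.09·0.1702/0.63 = 0.5647.
θ₂ = sin⁻¹(0.5647) = 34.38° (from vertical).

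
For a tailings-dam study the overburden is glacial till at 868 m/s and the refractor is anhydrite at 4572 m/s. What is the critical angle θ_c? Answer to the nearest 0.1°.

10.9°

At critical incidence the refracted ray runs along the interface (θ₂ = 90°), so sin θ_c = V₁/V₂.
θ_c = arcsin(868/4572) = arcsin 0.1899 = 10.94°.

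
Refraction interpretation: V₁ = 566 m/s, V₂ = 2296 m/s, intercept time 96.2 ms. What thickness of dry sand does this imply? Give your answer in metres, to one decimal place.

28.1 m

h = tᵢ·V₁·V₂ / (2·√(V₂²−V₁²)).
√(V₂²−V₁²) = √(2296² − 566²) = 2225.1 m/s.
h = 0.0962 s × 566 × 2296 / (2 × 2225.1) = 28.09 m.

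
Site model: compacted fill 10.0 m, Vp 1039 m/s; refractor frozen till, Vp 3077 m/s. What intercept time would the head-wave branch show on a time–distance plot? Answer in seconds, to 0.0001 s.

θ_c = arcsin(V₁/V₂) = arcsin(1039/3077) = 19.73°; cos θ_c = 0.9413.
tᵢ = 2h·cos θ_c / V₁ = 2·10.0·0.9413 / 1039 = 0.01812 s.

0.0181 s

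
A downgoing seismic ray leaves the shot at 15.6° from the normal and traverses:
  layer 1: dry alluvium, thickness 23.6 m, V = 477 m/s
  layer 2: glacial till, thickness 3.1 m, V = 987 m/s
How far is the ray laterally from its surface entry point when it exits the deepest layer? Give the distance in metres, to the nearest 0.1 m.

Apply Snell's law at each interface; in layer i the horizontal offset is hᵢ·tan θᵢ.
Layer 1: θ = 15.60°; offset = 23.6·tan 15.60° = 6.589 m.
Layer 2: sin θ = 987·sin 15.6°/477 = 0.5564, θ = 33.81°; offset = 3.1·tan 33.81° = 2.076 m.
Summing the layer offsets gives 8.665 m.

8.7 m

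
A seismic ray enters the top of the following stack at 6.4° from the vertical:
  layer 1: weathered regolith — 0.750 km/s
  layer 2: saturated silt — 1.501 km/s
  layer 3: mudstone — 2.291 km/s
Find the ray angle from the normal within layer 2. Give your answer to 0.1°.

Snell's law across each interface conserves sin θ / V, so sin θ_2 = V_2·sin θ₁/V₁.
sin θ_2 = 1.501 × sin 6.4° / 0.750 = 0.2231.
θ_2 = arcsin 0.2231 = 12.89°.

12.9°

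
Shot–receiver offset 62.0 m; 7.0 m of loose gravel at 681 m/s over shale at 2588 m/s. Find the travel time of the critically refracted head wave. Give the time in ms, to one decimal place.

t = x/V₂ + 2h·√(V₂²−V₁²)/(V₁V₂).
√(V₂²−V₁²) = √(2588²−681²) = 2496.8 m/s; delay term = 2·7.0·2496.8/(681·2588) = 0.01983 s.
t = 62.0/2588 + 0.01983 = 0.04379 s.

43.8 ms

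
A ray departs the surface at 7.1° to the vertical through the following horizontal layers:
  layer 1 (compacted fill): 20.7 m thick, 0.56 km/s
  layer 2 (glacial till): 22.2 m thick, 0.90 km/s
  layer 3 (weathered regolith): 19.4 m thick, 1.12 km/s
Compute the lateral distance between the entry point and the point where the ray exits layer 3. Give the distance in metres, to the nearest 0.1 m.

Apply Snell's law at each interface; in layer i the horizontal offset is hᵢ·tan θᵢ.
Layer 1: θ = 7.10°; offset = 20.7·tan 7.10° = 2.578 m.
Layer 2: sin θ = 0.90·sin 7.1°/0.56 = 0.1986, θ = 11.46°; offset = 22.2·tan 11.46° = 4.500 m.
Layer 3: sin θ = 1.12·sin 7.1°/0.56 = 0.2472, θ = 14.31°; offset = 19.4·tan 14.31° = 4.949 m.
Summing the layer offsets gives 12.027 m.

12.0 m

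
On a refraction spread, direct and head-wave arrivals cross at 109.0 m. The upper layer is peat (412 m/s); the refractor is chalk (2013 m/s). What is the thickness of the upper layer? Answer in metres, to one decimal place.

44.3 m

h = (x_cross/2)·√((V₂−V₁)/(V₂+V₁)).
(V₂−V₁)/(V₂+V₁) = (2013−412)/(2013+412) = 0.6602; √ = 0.8125.
h = (109.0/2)·0.8125 = 44.28 m.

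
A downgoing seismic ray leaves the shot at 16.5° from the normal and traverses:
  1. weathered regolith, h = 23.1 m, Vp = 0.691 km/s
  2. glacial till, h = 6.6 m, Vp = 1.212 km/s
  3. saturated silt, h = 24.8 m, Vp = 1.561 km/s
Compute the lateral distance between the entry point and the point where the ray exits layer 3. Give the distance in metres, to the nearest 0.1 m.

Ray parameter p = sin 16.5° / 0.691 km/s = 4.1102e-01 s/km.
Layer 1: θ = 16.50°; offset = 23.1·tan 16.50° = 6.843 m.
Layer 2: sin θ = p·1.212 = 0.4982 → θ = 29.88°; offset = 6.6·tan 29.88° = 3.792 m.
Layer 3: sin θ = p·1.561 = 0.6416 → θ = 39.91°; offset = 24.8·tan 39.91° = 20.744 m.
Summing the layer offsets gives 31.379 m.

31.4 m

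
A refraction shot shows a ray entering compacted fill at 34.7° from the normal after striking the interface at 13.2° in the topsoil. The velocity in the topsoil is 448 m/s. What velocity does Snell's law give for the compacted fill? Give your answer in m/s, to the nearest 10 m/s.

1120 m/s

Snell's law: sin 13.2°/V₁ = sin 34.7°/V₂.
V₂ = V₁·sin 34.7°/sin 13.2° = 448 × 2.4930 = 1116.87 m/s.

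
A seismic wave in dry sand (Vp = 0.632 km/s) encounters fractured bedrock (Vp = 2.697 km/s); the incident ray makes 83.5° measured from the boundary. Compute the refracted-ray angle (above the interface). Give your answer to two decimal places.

Angle from the normal: 90° − 83.5° = 6.5°.
sin θ₁/V₁ = sin θ₂/V₂ ⇒ sin θ₂ = 2.697·sin 6.5°/0.632 = 2.697·0.1132/0.632 = 0.4831.
θ₂ = arcsin 0.4831 = 28.89° from the normal.
From the interface: 90° − 28.89° = 61.11°.

61.11°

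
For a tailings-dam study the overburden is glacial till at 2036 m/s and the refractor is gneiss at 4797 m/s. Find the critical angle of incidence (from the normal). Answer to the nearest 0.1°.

25.1°

At critical incidence the refracted ray runs along the interface (θ₂ = 90°), so sin θ_c = V₁/V₂.
θ_c = arcsin(2036/4797) = arcsin 0.4244 = 25.11°.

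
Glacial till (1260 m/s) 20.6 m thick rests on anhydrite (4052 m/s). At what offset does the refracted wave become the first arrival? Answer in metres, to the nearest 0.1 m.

x_cross = 2h·√((V₂+V₁)/(V₂−V₁)).
(V₂+V₁)/(V₂−V₁) = (4052+1260)/(4052−1260) = 1.9026; √ = 1.3793.
x_cross = 2·20.6·1.3793 = 56.83 m.

56.8 m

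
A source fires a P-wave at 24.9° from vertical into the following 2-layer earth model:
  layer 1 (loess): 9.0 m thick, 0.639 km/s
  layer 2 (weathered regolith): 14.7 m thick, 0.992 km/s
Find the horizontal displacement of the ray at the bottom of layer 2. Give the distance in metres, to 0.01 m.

Ray parameter p = sin 24.9° / 0.639 km/s = 6.5890e-01 s/km.
Layer 1: θ = 24.90°; offset = 9.0·tan 24.90° = 4.1777 m.
Layer 2: sin θ = p·0.992 = 0.6536 → θ = 40.82°; offset = 14.7·tan 40.82° = 12.6957 m.
Summing the layer offsets gives 16.8734 m.

16.87 m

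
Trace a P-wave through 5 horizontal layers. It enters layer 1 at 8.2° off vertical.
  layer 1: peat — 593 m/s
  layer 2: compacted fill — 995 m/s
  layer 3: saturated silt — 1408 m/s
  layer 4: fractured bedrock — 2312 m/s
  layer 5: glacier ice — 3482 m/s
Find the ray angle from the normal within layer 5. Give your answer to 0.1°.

Ray parameter p = sin 8.2° / 593 = 2.4052e-04 s/m.
sin θ_5 = p·V_5 = 2.4052e-04 × 3482 = 0.8375.
θ_5 = 56.88° from the vertical.

56.9°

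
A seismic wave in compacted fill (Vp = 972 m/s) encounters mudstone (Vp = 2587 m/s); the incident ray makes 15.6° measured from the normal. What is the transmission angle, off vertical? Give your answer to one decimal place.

sin θ₁/V₁ = sin θ₂/V₂ ⇒ sin θ₂ = 2587·sin 15.6°/972 = 2587·0.2689/972 = 0.7157.
θ₂ = sin⁻¹(0.7157) = 45.70° (from vertical).

45.7°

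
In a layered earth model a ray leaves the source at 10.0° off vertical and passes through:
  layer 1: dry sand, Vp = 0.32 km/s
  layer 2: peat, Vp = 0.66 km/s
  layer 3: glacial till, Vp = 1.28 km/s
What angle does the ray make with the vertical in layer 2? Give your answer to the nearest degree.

Snell's law across each interface conserves sin θ / V, so sin θ_2 = V_2·sin θ₁/V₁.
sin θ_2 = 0.66 × sin 10.0° / 0.32 = 0.3581.
θ_2 = arcsin 0.3581 = 20.99°.

21°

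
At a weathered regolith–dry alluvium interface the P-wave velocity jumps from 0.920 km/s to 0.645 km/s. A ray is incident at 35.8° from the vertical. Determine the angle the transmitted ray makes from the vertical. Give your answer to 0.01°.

24.21°

Snell's law: sin θ₂ = (V₂/V₁)·sin θ₁ = (0.645/0.920)·sin 35.8° = 0.4101.
θ₂ = sin⁻¹(0.4101) = 24.21° (from vertical).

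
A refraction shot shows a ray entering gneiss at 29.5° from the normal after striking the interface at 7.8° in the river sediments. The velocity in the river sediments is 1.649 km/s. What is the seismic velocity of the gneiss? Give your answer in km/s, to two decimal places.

Snell's law: sin 7.8°/V₁ = sin 29.5°/V₂.
V₂ = V₁·sin 29.5°/sin 7.8° = 1.649 × 3.6283 = 5.98 km/s.

5.98 km/s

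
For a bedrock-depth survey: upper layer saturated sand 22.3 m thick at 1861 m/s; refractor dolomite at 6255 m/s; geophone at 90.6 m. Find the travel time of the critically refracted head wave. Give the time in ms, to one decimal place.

37.4 ms

θ_c = arcsin(V₁/V₂) = arcsin(1861/6255) = 17.31°, cos θ_c = 0.9547.
Intercept time tᵢ = 2h cos θ_c / V₁ = 2·22.3·0.9547/1861 = 0.02288 s.
t = x/V₂ + tᵢ = 90.6/6255 + 0.02288 = 0.03736 s.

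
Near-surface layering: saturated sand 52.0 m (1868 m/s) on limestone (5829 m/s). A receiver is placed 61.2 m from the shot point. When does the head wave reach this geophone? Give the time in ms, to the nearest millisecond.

63 ms

t = x/V₂ + 2h·√(V₂²−V₁²)/(V₁V₂).
√(V₂²−V₁²) = √(5829²−1868²) = 5521.6 m/s; delay term = 2·52.0·5521.6/(1868·5829) = 0.05274 s.
t = 61.2/5829 + 0.05274 = 0.06324 s.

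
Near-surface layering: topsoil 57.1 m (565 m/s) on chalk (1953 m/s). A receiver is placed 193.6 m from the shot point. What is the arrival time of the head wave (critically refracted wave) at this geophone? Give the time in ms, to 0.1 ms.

t = x/V₂ + 2h·√(V₂²−V₁²)/(V₁V₂).
√(V₂²−V₁²) = √(1953²−565²) = 1869.5 m/s; delay term = 2·57.1·1869.5/(565·1953) = 0.19348 s.
t = 193.6/1953 + 0.19348 = 0.29261 s.

292.6 ms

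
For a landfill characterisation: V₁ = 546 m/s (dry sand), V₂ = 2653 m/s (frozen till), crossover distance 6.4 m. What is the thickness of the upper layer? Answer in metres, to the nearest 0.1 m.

h = (x_cross/2)·√((V₂−V₁)/(V₂+V₁)).
(V₂−V₁)/(V₂+V₁) = (2653−546)/(2653+546) = 0.6586; √ = 0.8116.
h = (6.4/2)·0.8116 = 2.60 m.

2.6 m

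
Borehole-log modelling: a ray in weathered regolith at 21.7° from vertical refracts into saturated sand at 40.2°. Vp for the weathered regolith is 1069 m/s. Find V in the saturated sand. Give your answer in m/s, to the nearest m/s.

sin 21.7° = 0.3697; sin 40.2° = 0.6455.
V₂ = V₁·(sin θ₂/sin θ₁) = 1069·(0.6455/0.3697) = 1866.13 m/s.

1866 m/s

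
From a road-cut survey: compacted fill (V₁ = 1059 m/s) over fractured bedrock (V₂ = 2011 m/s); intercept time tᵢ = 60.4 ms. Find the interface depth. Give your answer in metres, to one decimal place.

37.6 m

θ_c = arcsin(1059/2011) = 31.78°; cos θ_c = 0.8501.
tᵢ = 2h cos θ_c/V₁ ⇒ h = tᵢ·V₁/(2 cos θ_c) = 0.0604·1059/(2·0.8501) = 37.62 m.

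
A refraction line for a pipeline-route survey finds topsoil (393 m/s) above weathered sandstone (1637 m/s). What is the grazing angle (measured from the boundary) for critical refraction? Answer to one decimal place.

At critical incidence the refracted ray runs along the interface (θ₂ = 90°), so sin θ_c = V₁/V₂.
θ_c = arcsin(393/1637) = arcsin 0.2401 = 13.89°.
Measured from the interface: 90° − 13.89° = 76.11°.

76.1°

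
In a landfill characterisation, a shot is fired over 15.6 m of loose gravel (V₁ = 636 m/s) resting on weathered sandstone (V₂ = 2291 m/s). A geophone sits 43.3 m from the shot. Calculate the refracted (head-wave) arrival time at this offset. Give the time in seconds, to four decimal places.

θ_c = arcsin(V₁/V₂) = arcsin(636/2291) = 16.12°, cos θ_c = 0.9607.
Intercept time tᵢ = 2h cos θ_c / V₁ = 2·15.6·0.9607/636 = 0.04713 s.
t = x/V₂ + tᵢ = 43.3/2291 + 0.04713 = 0.06603 s.

0.0660 s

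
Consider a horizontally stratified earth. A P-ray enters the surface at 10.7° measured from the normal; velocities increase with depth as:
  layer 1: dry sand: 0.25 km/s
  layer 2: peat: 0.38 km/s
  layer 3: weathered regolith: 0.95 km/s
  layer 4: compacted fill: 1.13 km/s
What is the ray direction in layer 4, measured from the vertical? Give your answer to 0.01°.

Ray parameter p = sin 10.7° / 0.25 = 7.4267e-01 s/km.
sin θ_4 = p·V_4 = 7.4267e-01 × 1.13 = 0.8392.
θ_4 = 57.06° from the vertical.

57.06°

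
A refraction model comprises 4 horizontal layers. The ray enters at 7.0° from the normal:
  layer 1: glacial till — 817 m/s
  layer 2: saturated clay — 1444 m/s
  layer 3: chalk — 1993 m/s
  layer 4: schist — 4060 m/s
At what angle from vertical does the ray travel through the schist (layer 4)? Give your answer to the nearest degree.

Snell's law across each interface conserves sin θ / V, so sin θ_4 = V_4·sin θ₁/V₁.
sin θ_4 = 4060 × sin 7.0° / 817 = 0.6056.
θ_4 = arcsin 0.6056 = 37.27°.

37°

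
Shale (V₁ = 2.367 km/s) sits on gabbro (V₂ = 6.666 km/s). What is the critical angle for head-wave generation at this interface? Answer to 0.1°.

20.8°

Critical incidence: sin θ_c = V₁/V₂ = 2.367/6.666 = 0.3551.
θ_c = arcsin 0.3551 = 20.80°.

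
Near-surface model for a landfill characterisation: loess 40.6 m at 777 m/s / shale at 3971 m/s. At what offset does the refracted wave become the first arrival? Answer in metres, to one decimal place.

θ_c = arcsin(777/3971) = 11.28°, so cos θ_c = 0.9807 and tᵢ = 2h cos θ_c/V₁ = 0.1025 s.
At crossover x/V₁ = x/V₂ + tᵢ ⇒ x = tᵢ/(1/V₁ − 1/V₂) = 0.10248/(1.2870e-03 − 2.5183e-04) = 99.00 m.

99.0 m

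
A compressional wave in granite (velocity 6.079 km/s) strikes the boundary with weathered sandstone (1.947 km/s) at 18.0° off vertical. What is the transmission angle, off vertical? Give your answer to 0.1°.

sin θ₁/V₁ = sin θ₂/V₂ ⇒ sin θ₂ = 1.947·sin 18.0°/6.079 = 1.947·0.3090/6.079 = 0.0990.
θ₂ = arcsin 0.0990 = 5.68° from the normal.

5.7°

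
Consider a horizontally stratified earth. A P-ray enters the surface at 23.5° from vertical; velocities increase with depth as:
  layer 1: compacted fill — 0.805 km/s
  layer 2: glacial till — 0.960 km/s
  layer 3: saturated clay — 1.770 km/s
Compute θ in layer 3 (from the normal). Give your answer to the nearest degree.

61°

Snell's law across each interface conserves sin θ / V, so sin θ_3 = V_3·sin θ₁/V₁.
sin θ_3 = 1.770 × sin 23.5° / 0.805 = 0.8768.
θ_3 = 61.25° from the vertical.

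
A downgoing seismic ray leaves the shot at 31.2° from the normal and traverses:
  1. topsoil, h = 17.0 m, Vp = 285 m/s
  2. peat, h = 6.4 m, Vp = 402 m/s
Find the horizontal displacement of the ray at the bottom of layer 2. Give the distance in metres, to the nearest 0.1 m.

17.1 m

Apply Snell's law at each interface; in layer i the horizontal offset is hᵢ·tan θᵢ.
Layer 1: θ = 31.20°; offset = 17.0·tan 31.20° = 10.296 m.
Layer 2: sin θ = 402·sin 31.2°/285 = 0.7307, θ = 46.94°; offset = 6.4·tan 46.94° = 6.850 m.
Summing the layer offsets gives 17.145 m.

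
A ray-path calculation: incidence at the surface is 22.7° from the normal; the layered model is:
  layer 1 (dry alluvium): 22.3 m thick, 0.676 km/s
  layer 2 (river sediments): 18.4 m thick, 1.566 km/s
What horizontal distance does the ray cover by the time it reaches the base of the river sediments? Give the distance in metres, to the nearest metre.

46 m

Ray parameter p = sin 22.7° / 0.676 km/s = 5.7087e-01 s/km.
Layer 1: θ = 22.70°; offset = 22.3·tan 22.70° = 9.328 m.
Layer 2: sin θ = p·1.566 = 0.8940 → θ = 63.38°; offset = 18.4·tan 63.38° = 36.708 m.
Σ offsets = 46.036 m.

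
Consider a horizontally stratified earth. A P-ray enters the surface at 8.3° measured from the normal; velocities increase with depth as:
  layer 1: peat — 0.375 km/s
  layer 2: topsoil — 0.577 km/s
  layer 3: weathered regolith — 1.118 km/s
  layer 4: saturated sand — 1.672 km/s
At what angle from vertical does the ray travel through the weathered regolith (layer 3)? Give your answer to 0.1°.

Ray parameter p = sin 8.3° / 0.375 = 3.8495e-01 s/km.
sin θ_3 = p·V_3 = 3.8495e-01 × 1.118 = 0.4304.
θ_3 = 25.49° from the vertical.

25.5°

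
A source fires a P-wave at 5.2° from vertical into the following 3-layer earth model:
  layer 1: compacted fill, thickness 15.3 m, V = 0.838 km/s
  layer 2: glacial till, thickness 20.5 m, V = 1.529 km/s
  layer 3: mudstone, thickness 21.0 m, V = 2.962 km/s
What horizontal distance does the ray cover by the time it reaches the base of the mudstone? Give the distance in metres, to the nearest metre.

12 m

Apply Snell's law at each interface; in layer i the horizontal offset is hᵢ·tan θᵢ.
Layer 1: θ = 5.20°; offset = 15.3·tan 5.20° = 1.392 m.
Layer 2: sin θ = 1.529·sin 5.2°/0.838 = 0.1654, θ = 9.52°; offset = 20.5·tan 9.52° = 3.437 m.
Layer 3: sin θ = 2.962·sin 5.2°/0.838 = 0.3204, θ = 18.68°; offset = 21.0·tan 18.68° = 7.102 m.
Σ offsets = 11.931 m.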